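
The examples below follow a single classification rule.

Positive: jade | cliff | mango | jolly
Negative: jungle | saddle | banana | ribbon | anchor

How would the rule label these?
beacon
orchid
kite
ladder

A rule that fits every label: length ≤ 5 — true of each 'Positive' example, false of each 'Negative' one.

Negative, Negative, Positive, Negative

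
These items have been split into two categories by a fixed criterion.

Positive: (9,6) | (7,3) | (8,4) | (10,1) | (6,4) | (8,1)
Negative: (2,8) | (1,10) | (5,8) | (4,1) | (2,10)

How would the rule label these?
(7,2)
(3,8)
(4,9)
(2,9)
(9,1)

Positive, Negative, Negative, Negative, Positive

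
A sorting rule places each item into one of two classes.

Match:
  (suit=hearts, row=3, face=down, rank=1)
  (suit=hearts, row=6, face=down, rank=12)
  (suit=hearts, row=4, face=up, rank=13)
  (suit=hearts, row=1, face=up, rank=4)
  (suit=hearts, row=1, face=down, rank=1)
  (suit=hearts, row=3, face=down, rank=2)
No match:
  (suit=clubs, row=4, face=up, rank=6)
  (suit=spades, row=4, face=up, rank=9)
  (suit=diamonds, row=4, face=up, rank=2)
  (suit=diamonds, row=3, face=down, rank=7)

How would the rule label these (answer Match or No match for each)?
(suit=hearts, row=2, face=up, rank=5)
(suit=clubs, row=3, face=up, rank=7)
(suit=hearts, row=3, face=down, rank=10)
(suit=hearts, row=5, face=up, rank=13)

Match, No match, Match, Match

Rule: suit is hearts. This holds for each 'Match' example and fails for each 'No match' one.
(suit=hearts, row=2, face=up, rank=5) — suit is hearts, hence Match.
(suit=clubs, row=3, face=up, rank=7) — suit is clubs, hence No match.
(suit=hearts, row=3, face=down, rank=10) — suit is hearts, hence Match.
(suit=hearts, row=5, face=up, rank=13) — suit is hearts, hence Match.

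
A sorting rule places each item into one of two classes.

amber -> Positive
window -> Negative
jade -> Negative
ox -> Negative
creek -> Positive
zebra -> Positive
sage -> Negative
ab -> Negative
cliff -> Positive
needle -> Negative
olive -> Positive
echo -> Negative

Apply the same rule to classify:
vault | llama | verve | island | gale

'Positive' ⟺ odd length.
vault → length 5 → Positive.
llama → length 5 → Positive.
verve → length 5 → Positive.
island → length 6 → Negative.
gale → length 4 → Negative.

Positive, Positive, Positive, Negative, Negative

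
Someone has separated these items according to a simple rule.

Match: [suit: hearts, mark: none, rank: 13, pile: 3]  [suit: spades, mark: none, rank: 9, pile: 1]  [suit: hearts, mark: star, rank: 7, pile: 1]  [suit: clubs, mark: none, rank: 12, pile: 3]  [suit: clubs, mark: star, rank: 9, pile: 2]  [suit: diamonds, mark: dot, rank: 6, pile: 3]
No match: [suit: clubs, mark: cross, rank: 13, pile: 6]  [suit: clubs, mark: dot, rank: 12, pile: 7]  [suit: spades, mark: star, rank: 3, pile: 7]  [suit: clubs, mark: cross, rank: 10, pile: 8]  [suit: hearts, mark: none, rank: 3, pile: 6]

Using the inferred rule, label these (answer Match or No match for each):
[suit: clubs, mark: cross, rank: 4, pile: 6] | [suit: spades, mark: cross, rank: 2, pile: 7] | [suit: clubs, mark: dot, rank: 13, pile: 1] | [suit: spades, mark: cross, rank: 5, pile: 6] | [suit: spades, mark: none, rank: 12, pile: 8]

No match, No match, Match, No match, No match

The pattern is that an item is 'Match' exactly when: pile ≤ 3.
[suit: clubs, mark: cross, rank: 4, pile: 6]: pile = 6 — does not satisfy this, so No match. [suit: spades, mark: cross, rank: 2, pile: 7]: pile = 7 — does not satisfy this, so No match. [suit: clubs, mark: dot, rank: 13, pile: 1]: pile = 1 — passes, so Match. [suit: spades, mark: cross, rank: 5, pile: 6]: pile = 6 — does not satisfy this, so No match. [suit: spades, mark: none, rank: 12, pile: 8]: pile = 8 — does not satisfy this, so No match.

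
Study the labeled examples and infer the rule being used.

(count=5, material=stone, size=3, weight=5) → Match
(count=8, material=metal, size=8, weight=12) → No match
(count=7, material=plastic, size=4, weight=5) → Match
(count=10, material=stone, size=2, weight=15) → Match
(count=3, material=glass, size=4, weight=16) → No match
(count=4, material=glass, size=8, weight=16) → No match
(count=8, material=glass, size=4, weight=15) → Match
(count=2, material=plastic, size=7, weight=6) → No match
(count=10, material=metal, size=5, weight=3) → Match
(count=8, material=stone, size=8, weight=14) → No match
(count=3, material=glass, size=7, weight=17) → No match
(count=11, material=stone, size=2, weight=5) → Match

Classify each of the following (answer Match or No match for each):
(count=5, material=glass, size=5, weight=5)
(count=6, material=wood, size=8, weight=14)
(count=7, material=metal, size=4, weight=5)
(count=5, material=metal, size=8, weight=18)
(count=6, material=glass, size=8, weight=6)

Match, No match, Match, No match, No match

The pattern is that an item is 'Match' exactly when: size ≤ 5 AND count ≥ 4.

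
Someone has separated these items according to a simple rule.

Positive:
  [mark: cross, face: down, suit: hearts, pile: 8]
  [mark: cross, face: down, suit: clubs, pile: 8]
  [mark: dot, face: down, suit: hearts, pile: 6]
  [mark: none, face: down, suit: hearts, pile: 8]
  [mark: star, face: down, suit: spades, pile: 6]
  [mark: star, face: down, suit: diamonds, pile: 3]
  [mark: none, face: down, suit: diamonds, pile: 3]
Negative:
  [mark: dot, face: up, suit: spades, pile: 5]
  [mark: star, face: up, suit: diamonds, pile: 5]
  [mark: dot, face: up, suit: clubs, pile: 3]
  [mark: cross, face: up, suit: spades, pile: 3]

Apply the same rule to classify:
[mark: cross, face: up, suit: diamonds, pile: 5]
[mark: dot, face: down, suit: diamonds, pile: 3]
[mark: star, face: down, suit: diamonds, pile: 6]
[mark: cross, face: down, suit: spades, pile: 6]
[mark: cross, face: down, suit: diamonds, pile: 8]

Negative, Positive, Positive, Positive, Positive

Comparing the two groups points to one rule — face is down.
[mark: cross, face: up, suit: diamonds, pile: 5]: Negative (face is up).
[mark: dot, face: down, suit: diamonds, pile: 3]: Positive (face is down).
[mark: star, face: down, suit: diamonds, pile: 6]: Positive (face is down).
[mark: cross, face: down, suit: spades, pile: 6]: Positive (face is down).
[mark: cross, face: down, suit: diamonds, pile: 8]: Positive (face is down).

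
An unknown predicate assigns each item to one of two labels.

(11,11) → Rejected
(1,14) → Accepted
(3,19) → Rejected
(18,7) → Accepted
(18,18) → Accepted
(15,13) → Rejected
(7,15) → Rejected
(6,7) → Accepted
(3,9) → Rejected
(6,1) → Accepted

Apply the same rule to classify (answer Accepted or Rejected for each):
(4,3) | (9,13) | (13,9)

Accepted, Rejected, Rejected

One predicate separates the groups cleanly: product is even.
(4,3): 4·3 = 12, matches → Accepted. (9,13): 9·13 = 117, doesn't qualify → Rejected. (13,9): 13·9 = 117, doesn't qualify → Rejected.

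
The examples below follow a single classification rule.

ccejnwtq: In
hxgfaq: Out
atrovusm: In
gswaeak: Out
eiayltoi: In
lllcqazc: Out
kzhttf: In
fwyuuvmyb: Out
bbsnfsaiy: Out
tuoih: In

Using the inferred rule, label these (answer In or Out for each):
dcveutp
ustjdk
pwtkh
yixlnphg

Rule: contains 't'. This holds for each 'In' example and fails for each 'Out' one.
dcveutp: has 't' — satisfies this, so In.
ustjdk: has 't' — satisfies this, so In.
pwtkh: has 't' — satisfies this, so In.
yixlnphg: no 't' — doesn't match, so Out.

In, In, In, Out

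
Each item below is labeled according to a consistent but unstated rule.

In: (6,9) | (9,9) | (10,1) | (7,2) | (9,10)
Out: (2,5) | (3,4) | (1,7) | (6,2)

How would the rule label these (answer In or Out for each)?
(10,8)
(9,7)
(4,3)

In, In, Out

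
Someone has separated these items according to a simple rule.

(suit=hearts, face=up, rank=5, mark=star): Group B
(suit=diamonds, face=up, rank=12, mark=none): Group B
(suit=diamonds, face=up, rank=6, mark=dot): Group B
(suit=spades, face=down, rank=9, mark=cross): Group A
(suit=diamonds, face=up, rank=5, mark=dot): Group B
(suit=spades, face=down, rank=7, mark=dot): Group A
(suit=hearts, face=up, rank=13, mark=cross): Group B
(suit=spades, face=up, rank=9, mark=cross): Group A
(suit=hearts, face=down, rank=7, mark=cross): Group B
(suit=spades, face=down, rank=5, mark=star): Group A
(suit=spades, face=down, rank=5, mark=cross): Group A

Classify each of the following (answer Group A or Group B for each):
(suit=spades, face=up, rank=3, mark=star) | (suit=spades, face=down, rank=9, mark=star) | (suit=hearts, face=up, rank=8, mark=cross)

'Group A' ⟺ suit is spades.

Group A, Group A, Group B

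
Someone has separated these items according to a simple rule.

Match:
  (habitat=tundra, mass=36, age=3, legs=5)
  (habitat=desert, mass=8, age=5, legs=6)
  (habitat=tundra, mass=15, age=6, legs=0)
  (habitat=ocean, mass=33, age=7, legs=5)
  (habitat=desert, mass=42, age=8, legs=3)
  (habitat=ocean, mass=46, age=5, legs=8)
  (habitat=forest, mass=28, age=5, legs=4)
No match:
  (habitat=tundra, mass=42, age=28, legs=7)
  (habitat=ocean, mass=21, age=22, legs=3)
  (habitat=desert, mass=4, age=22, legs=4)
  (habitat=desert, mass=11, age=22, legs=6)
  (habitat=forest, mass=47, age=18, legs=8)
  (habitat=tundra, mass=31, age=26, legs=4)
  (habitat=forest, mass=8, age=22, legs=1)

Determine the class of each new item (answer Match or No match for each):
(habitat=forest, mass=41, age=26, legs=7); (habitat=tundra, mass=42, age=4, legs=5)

No match, Match

All 'Match' examples share one property — age ≤ 8 — and every 'No match' example lacks it.
(habitat=forest, mass=41, age=26, legs=7): age = 26, does not fit → No match. (habitat=tundra, mass=42, age=4, legs=5): age = 4, qualifies → Match.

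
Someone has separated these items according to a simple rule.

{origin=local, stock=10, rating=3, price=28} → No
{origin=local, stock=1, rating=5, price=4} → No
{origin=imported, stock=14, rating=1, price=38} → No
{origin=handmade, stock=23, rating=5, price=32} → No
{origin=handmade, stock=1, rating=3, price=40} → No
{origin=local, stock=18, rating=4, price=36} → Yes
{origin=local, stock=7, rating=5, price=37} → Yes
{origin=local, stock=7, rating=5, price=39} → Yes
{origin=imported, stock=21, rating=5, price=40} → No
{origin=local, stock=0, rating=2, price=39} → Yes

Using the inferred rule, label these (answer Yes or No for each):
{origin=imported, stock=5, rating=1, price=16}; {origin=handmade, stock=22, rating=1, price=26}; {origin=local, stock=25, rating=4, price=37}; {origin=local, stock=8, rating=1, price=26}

No, No, Yes, No

The common property of the 'Yes' items is: origin is local AND price ≥ 32. No 'No' item has it.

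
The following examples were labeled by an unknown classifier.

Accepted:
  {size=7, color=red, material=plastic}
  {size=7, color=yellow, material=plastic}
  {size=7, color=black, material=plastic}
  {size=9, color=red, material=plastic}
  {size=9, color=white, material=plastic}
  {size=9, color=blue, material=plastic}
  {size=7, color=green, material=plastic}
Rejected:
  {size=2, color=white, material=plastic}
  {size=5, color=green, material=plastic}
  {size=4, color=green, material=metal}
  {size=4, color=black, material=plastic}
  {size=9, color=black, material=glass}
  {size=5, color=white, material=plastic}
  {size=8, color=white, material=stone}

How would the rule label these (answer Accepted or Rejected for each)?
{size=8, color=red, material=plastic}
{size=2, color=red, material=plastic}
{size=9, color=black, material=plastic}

Accepted, Rejected, Accepted

The common property of the 'Accepted' items is: material is plastic AND size ≥ 7. No 'Rejected' item has it.
{size=8, color=red, material=plastic} → material is plastic, size = 8 → Accepted. {size=2, color=red, material=plastic} → material is plastic, size = 2 → Rejected. {size=9, color=black, material=plastic} → material is plastic, size = 9 → Accepted.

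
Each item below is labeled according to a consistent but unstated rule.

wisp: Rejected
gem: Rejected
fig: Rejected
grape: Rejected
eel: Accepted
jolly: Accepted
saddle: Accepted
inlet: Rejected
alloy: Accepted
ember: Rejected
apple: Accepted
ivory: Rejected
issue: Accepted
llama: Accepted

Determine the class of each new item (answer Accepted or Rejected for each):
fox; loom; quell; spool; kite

Rejected, Accepted, Accepted, Accepted, Rejected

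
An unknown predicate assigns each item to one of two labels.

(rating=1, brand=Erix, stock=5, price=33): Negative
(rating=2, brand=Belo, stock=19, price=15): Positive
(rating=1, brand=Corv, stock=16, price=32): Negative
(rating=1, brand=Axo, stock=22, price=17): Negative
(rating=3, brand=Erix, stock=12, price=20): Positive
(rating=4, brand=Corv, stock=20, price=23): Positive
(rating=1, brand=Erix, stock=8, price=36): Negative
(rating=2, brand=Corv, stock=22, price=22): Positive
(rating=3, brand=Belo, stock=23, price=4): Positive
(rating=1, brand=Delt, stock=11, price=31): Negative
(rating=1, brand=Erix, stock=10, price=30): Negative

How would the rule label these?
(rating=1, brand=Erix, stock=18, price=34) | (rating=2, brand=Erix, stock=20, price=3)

'Positive' ⟺ rating ≥ 2.

Negative, Positive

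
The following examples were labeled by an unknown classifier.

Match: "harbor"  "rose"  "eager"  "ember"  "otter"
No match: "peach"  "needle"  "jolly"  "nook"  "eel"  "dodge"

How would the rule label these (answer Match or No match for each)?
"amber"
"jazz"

A rule that fits every label: contains 'r' — true of each 'Match' example, false of each 'No match' one.
"amber": has 'r', meets the rule → Match.
"jazz": no 'r', fails the rule → No match.

Match, No match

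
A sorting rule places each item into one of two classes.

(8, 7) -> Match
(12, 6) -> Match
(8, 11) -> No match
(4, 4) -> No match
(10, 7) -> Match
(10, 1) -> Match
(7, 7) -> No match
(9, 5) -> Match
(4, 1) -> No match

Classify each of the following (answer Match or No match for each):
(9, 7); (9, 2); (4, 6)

All 'Match' examples share one property — first > second AND sum ≥ 8 — and every 'No match' example lacks it.

Match, Match, No match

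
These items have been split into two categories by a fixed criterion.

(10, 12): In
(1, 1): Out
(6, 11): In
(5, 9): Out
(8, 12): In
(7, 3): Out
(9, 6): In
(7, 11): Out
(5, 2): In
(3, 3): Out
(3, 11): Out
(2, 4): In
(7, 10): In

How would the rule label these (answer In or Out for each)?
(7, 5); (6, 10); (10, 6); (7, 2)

The rule appears to be: product is even.
(7, 5): 7·5 = 35 — lacks this property, so Out.
(6, 10): 6·10 = 60 — qualifies, so In.
(10, 6): 10·6 = 60 — qualifies, so In.
(7, 2): 7·2 = 14 — qualifies, so In.

Out, In, In, In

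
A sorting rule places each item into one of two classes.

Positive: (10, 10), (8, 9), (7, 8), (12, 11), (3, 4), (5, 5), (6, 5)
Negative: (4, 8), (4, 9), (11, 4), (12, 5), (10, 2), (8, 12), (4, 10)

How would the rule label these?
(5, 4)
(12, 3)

Positive, Negative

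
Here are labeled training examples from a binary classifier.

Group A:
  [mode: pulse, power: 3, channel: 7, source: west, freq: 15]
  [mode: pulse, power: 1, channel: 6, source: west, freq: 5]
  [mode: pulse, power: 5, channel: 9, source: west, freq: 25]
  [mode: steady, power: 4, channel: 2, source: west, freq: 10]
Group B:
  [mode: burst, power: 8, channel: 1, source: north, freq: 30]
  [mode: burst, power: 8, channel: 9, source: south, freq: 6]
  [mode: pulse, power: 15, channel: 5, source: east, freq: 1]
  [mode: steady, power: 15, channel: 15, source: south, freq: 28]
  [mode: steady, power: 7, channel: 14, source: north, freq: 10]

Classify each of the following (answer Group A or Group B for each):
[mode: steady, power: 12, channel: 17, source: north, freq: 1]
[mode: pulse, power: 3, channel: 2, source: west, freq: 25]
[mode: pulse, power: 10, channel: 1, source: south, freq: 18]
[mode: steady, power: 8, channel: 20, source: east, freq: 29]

Group B, Group A, Group B, Group B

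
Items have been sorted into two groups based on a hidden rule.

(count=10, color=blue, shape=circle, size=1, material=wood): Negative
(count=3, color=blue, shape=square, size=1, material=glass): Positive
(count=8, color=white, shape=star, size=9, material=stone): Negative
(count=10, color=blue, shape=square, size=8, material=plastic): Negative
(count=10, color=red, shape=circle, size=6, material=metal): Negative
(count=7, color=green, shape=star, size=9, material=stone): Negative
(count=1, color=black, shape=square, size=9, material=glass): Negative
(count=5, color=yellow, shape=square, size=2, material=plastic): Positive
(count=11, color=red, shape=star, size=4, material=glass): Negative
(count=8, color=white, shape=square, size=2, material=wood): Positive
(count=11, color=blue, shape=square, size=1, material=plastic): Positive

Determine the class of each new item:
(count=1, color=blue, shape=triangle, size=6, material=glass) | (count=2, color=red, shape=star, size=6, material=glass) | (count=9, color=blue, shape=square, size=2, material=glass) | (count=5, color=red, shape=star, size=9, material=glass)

Negative, Negative, Positive, Negative

The classifier is using: shape is square AND size ≤ 2.
(count=1, color=blue, shape=triangle, size=6, material=glass): shape is triangle, size = 6 — lacks this property, so Negative. (count=2, color=red, shape=star, size=6, material=glass): shape is star, size = 6 — lacks this property, so Negative. (count=9, color=blue, shape=square, size=2, material=glass): shape is square, size = 2 — passes, so Positive. (count=5, color=red, shape=star, size=9, material=glass): shape is star, size = 9 — lacks this property, so Negative.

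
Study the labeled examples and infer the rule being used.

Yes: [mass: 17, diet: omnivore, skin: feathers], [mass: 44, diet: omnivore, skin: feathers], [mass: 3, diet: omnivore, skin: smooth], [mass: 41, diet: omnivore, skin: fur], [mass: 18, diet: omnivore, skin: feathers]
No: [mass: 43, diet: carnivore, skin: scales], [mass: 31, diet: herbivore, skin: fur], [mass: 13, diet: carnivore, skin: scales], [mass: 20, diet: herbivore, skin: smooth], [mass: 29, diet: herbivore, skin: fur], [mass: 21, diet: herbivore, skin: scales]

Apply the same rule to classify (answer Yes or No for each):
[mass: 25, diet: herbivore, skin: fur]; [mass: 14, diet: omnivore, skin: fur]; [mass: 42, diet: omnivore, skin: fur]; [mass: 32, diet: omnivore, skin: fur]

No, Yes, Yes, Yes

The rule appears to be: diet is omnivore.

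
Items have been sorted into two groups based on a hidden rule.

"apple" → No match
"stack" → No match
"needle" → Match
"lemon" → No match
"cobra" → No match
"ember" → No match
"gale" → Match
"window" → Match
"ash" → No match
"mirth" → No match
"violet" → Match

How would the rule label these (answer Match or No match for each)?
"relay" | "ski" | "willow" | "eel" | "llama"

No match, No match, Match, No match, No match

Comparing the two groups points to one rule — even length.
"relay" — length 5, hence No match. "ski" — length 3, hence No match. "willow" — length 6, hence Match. "eel" — length 3, hence No match. "llama" — length 5, hence No match.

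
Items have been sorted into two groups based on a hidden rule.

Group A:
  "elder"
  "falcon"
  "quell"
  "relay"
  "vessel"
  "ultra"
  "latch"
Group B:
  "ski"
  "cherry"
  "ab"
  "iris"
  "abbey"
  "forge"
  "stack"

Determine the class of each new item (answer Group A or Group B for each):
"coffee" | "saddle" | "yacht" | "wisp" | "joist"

The distinguishing property — contains 'l' — holds for all the 'Group A' cases and none of the 'Group B' cases.
"coffee" → no 'l' → Group B.
"saddle" → has 'l' → Group A.
"yacht" → no 'l' → Group B.
"wisp" → no 'l' → Group B.
"joist" → no 'l' → Group B.

Group B, Group A, Group B, Group B, Group B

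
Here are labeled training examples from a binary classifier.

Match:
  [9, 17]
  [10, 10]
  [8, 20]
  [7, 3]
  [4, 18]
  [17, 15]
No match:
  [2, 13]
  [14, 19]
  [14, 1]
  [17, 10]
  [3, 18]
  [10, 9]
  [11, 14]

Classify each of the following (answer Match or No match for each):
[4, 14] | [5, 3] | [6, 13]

Every 'Match' example satisfies: sum is even. None of the 'No match' examples do.

Match, Match, No match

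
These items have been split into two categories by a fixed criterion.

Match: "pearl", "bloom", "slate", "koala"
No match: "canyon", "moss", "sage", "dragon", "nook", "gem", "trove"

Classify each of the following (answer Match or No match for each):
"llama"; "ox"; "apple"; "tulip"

Match, No match, Match, Match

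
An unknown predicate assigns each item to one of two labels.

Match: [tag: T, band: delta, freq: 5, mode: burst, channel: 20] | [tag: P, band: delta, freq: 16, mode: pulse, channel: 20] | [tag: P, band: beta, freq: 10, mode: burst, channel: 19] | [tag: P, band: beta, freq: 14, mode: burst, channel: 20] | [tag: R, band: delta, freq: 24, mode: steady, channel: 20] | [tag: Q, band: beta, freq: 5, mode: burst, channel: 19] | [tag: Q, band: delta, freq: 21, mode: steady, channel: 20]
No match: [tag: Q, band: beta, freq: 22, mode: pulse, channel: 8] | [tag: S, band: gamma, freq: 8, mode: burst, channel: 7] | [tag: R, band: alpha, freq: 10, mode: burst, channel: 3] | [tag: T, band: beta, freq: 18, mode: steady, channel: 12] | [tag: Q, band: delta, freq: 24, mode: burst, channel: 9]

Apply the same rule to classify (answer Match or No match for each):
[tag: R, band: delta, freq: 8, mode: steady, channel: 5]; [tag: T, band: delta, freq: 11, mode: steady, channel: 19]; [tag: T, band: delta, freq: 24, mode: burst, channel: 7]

No match, Match, No match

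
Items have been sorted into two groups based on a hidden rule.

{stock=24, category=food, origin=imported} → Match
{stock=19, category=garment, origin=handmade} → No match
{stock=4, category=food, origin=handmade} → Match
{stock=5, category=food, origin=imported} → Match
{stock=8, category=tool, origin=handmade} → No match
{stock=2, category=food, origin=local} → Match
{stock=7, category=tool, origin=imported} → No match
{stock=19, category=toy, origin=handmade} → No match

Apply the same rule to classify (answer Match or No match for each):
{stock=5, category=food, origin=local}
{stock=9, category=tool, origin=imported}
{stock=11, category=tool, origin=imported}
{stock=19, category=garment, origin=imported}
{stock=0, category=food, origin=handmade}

Match, No match, No match, No match, Match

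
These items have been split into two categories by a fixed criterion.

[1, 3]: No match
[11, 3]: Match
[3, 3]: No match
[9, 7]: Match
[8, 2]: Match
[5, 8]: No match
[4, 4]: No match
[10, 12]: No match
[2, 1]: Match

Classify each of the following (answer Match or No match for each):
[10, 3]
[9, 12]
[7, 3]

Match, No match, Match

The classifier is using: first > second.
[10, 3]: 10 > 3, passes → Match.
[9, 12]: 9 < 12, does not fit → No match.
[7, 3]: 7 > 3, passes → Match.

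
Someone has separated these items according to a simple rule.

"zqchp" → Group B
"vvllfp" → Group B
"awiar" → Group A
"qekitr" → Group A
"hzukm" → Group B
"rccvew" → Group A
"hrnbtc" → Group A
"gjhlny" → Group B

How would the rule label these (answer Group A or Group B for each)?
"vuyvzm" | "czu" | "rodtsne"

Group B, Group B, Group A

A rule that fits every label: contains 'r' — true of each 'Group A' example, false of each 'Group B' one.
"vuyvzm": Group B (no 'r').
"czu": Group B (no 'r').
"rodtsne": Group A (has 'r').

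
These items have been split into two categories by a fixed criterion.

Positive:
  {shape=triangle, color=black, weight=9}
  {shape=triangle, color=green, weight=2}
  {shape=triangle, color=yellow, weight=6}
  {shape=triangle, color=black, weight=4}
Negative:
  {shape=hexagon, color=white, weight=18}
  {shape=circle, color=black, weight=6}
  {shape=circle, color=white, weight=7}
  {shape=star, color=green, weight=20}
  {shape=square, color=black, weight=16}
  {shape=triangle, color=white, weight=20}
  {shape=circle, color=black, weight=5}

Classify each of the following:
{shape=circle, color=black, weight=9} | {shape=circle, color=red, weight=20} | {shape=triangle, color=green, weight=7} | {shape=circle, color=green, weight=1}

Negative, Negative, Positive, Negative

The common property of the 'Positive' items is: shape is triangle AND weight ≤ 9. No 'Negative' item has it.
{shape=circle, color=black, weight=9} — shape is circle, weight = 9, hence Negative. {shape=circle, color=red, weight=20} — shape is circle, weight = 20, hence Negative. {shape=triangle, color=green, weight=7} — shape is triangle, weight = 7, hence Positive. {shape=circle, color=green, weight=1} — shape is circle, weight = 1, hence Negative.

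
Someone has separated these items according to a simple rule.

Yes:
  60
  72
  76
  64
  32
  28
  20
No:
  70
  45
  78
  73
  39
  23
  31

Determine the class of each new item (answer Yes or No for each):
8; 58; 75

Yes, No, No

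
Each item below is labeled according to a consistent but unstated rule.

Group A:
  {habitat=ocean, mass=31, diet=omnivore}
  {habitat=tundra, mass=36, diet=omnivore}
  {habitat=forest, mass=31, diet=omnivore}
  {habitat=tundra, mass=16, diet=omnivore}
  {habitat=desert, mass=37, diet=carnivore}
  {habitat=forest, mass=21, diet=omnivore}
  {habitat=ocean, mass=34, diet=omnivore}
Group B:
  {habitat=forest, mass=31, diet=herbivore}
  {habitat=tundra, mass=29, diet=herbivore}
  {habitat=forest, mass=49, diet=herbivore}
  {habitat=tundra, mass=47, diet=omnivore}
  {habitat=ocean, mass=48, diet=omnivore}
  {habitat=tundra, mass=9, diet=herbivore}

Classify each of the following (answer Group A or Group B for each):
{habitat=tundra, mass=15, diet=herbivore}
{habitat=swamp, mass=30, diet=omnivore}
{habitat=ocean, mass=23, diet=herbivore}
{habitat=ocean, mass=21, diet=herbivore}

The simplest hypothesis consistent with all the labels is: diet is not herbivore AND mass ≤ 37.
{habitat=tundra, mass=15, diet=herbivore} — diet is herbivore, mass = 15, hence Group B. {habitat=swamp, mass=30, diet=omnivore} — diet is omnivore, mass = 30, hence Group A. {habitat=ocean, mass=23, diet=herbivore} — diet is herbivore, mass = 23, hence Group B. {habitat=ocean, mass=21, diet=herbivore} — diet is herbivore, mass = 21, hence Group B.

Group B, Group A, Group B, Group B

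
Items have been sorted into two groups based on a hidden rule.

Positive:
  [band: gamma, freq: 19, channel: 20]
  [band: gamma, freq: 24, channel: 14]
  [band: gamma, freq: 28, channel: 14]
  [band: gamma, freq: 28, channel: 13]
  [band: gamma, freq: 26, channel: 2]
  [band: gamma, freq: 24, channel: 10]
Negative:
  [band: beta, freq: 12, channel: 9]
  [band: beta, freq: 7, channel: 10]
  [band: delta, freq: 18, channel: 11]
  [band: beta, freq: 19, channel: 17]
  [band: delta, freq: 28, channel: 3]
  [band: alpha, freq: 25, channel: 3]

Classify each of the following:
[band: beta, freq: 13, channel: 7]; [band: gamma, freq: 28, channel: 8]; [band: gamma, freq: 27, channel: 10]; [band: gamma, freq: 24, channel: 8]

Negative, Positive, Positive, Positive

Looking at the examples, the only property every 'Positive' case has and every 'Negative' case lacks is: band is gamma.
[band: beta, freq: 13, channel: 7] — band is beta, hence Negative. [band: gamma, freq: 28, channel: 8] — band is gamma, hence Positive. [band: gamma, freq: 27, channel: 10] — band is gamma, hence Positive. [band: gamma, freq: 24, channel: 8] — band is gamma, hence Positive.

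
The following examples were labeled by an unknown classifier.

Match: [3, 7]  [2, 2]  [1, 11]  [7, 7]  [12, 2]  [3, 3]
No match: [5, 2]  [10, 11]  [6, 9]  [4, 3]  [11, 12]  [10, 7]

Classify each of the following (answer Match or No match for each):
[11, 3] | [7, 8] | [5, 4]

Every 'Match' example satisfies: sum is even. None of the 'No match' examples do.

Match, No match, No match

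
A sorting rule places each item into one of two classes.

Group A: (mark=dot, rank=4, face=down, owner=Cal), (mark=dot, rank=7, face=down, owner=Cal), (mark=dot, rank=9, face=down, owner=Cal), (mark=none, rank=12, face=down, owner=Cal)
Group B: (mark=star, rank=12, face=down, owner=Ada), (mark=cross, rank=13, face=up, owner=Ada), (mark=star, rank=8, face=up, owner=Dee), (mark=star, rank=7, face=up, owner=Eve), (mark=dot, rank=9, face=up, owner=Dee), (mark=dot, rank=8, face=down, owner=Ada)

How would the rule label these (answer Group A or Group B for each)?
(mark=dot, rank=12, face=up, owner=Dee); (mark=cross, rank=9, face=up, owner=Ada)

Group B, Group B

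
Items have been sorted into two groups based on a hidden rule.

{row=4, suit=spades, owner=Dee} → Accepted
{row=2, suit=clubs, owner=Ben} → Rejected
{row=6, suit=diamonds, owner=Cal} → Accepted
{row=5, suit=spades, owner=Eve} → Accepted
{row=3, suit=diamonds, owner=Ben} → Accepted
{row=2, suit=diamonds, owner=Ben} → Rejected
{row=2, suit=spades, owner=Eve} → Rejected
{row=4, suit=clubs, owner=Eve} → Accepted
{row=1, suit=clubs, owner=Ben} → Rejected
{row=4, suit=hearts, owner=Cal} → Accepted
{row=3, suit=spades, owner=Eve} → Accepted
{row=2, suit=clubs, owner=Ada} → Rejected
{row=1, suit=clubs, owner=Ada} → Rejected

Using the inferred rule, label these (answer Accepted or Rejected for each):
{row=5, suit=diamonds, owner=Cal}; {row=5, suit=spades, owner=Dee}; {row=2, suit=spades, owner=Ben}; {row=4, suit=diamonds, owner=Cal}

Accepted, Accepted, Rejected, Accepted

Every 'Accepted' example satisfies: row ≥ 3. None of the 'Rejected' examples do.
{row=5, suit=diamonds, owner=Cal}: row = 5 — meets the rule, so Accepted.
{row=5, suit=spades, owner=Dee}: row = 5 — meets the rule, so Accepted.
{row=2, suit=spades, owner=Ben}: row = 2 — does not satisfy this, so Rejected.
{row=4, suit=diamonds, owner=Cal}: row = 4 — meets the rule, so Accepted.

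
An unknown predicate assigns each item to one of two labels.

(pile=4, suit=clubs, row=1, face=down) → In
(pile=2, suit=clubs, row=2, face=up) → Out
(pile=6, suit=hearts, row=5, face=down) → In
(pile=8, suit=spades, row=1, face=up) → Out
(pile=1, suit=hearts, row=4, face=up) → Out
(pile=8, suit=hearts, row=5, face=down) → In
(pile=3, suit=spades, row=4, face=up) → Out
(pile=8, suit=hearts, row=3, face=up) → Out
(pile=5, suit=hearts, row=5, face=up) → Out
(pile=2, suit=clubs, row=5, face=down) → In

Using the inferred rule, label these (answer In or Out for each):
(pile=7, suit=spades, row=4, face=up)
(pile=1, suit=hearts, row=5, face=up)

Out, Out

'In' ⟺ face is down.
Out: (pile=7, suit=spades, row=4, face=up), since face is up. Out: (pile=1, suit=hearts, row=5, face=up), since face is up.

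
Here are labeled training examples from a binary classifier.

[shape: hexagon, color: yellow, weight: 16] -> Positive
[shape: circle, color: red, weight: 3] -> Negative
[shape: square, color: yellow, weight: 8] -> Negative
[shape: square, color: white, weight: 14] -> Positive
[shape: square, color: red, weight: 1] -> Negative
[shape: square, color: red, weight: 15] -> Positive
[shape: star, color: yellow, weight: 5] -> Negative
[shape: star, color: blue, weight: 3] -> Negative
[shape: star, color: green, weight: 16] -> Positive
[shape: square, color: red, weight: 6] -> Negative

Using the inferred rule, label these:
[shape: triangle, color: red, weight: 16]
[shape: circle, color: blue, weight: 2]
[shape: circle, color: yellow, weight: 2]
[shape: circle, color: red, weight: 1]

Positive, Negative, Negative, Negative

One predicate separates the groups cleanly: weight ≥ 14.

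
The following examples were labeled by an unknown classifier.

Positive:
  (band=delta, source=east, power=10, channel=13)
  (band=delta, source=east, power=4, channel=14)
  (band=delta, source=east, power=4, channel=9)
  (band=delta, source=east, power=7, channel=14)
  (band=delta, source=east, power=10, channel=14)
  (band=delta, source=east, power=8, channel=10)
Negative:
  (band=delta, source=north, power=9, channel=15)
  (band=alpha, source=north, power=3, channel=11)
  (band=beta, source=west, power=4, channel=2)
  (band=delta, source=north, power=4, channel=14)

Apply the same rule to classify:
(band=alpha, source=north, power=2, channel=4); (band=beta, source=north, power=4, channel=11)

The common property of the 'Positive' items is: source is east. No 'Negative' item has it.
(band=alpha, source=north, power=2, channel=4): Negative (source is north). (band=beta, source=north, power=4, channel=11): Negative (source is north).

Negative, Negative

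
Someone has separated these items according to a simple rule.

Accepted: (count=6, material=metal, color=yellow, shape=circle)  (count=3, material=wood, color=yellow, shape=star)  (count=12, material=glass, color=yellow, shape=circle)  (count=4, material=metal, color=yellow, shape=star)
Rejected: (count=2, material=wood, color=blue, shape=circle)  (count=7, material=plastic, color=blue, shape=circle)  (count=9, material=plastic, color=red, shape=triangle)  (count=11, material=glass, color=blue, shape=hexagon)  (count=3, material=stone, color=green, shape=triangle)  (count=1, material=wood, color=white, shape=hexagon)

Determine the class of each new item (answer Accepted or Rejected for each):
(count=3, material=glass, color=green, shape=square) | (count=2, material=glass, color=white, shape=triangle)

Rule: color is yellow. This holds for each 'Accepted' example and fails for each 'Rejected' one.

Rejected, Rejected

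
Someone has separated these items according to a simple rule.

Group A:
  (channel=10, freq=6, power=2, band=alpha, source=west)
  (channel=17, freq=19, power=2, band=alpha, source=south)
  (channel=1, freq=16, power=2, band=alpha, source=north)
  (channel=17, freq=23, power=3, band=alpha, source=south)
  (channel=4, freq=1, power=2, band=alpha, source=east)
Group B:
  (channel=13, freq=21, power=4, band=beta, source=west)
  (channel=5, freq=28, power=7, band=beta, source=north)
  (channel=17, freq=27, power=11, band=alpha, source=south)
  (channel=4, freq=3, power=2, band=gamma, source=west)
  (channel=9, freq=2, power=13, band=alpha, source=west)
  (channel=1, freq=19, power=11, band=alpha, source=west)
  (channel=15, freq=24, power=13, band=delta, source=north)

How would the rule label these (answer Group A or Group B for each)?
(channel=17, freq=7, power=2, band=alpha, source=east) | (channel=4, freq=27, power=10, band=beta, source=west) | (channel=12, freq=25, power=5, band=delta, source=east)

All 'Group A' examples share one property — band is alpha AND power ≤ 3 — and every 'Group B' example lacks it.
(channel=17, freq=7, power=2, band=alpha, source=east): Group A (band is alpha, power = 2). (channel=4, freq=27, power=10, band=beta, source=west): Group B (band is beta, power = 10). (channel=12, freq=25, power=5, band=delta, source=east): Group B (band is delta, power = 5).

Group A, Group B, Group B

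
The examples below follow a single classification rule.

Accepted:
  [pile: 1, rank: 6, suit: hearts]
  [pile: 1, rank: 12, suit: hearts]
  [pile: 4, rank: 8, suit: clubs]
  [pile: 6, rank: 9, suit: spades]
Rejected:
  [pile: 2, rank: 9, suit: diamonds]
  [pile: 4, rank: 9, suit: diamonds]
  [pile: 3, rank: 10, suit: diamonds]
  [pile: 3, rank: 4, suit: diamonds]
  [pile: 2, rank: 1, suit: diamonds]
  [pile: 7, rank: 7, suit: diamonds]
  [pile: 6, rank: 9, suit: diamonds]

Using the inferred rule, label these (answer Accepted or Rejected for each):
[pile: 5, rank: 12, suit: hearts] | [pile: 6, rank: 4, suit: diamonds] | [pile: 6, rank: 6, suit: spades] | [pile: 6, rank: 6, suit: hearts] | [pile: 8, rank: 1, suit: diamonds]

The distinguishing property — suit is not diamonds — holds for all the 'Accepted' cases and none of the 'Rejected' cases.
[pile: 5, rank: 12, suit: hearts] — suit is hearts, hence Accepted.
[pile: 6, rank: 4, suit: diamonds] — suit is diamonds, hence Rejected.
[pile: 6, rank: 6, suit: spades] — suit is spades, hence Accepted.
[pile: 6, rank: 6, suit: hearts] — suit is hearts, hence Accepted.
[pile: 8, rank: 1, suit: diamonds] — suit is diamonds, hence Rejected.

Accepted, Rejected, Accepted, Accepted, Rejected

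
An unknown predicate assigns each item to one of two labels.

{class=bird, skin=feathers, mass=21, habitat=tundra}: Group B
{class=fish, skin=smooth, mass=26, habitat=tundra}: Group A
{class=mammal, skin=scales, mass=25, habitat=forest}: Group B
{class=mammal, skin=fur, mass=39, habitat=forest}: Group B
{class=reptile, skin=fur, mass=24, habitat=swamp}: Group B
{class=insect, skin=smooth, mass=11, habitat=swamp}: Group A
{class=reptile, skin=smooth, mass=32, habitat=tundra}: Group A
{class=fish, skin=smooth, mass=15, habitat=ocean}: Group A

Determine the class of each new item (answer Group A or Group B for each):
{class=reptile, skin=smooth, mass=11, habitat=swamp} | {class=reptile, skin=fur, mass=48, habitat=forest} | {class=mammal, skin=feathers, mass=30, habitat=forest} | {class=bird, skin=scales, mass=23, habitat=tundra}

Group A, Group B, Group B, Group B

The rule appears to be: skin is smooth.
Group A: {class=reptile, skin=smooth, mass=11, habitat=swamp}, since skin is smooth. Group B: {class=reptile, skin=fur, mass=48, habitat=forest}, since skin is fur. Group B: {class=mammal, skin=feathers, mass=30, habitat=forest}, since skin is feathers. Group B: {class=bird, skin=scales, mass=23, habitat=tundra}, since skin is scales.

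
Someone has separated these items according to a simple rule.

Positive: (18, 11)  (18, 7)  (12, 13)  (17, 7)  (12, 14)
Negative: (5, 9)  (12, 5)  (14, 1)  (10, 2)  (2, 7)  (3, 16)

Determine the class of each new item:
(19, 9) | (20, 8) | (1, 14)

Positive, Positive, Negative

The common property of the 'Positive' items is: sum ≥ 24. No 'Negative' item has it.
(19, 9): 19+9 = 28, fits → Positive. (20, 8): 20+8 = 28, fits → Positive. (1, 14): 1+14 = 15, does not satisfy this → Negative.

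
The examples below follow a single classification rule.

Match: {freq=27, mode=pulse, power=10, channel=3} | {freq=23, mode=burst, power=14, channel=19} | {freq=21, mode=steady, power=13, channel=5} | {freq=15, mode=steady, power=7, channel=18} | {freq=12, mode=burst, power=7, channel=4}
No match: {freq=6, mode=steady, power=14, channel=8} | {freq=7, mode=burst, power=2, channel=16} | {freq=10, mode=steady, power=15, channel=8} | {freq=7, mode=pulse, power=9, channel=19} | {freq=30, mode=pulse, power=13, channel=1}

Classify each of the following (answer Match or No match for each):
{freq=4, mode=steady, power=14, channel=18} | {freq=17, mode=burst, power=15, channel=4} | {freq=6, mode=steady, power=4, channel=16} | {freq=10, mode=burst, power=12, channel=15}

A rule that fits every label: freq ≥ 12 AND freq ≤ 27 — true of each 'Match' example, false of each 'No match' one.
{freq=4, mode=steady, power=14, channel=18}: freq = 4, fails this test → No match.
{freq=17, mode=burst, power=15, channel=4}: freq = 17, has this property → Match.
{freq=6, mode=steady, power=4, channel=16}: freq = 6, fails this test → No match.
{freq=10, mode=burst, power=12, channel=15}: freq = 10, fails this test → No match.

No match, Match, No match, No match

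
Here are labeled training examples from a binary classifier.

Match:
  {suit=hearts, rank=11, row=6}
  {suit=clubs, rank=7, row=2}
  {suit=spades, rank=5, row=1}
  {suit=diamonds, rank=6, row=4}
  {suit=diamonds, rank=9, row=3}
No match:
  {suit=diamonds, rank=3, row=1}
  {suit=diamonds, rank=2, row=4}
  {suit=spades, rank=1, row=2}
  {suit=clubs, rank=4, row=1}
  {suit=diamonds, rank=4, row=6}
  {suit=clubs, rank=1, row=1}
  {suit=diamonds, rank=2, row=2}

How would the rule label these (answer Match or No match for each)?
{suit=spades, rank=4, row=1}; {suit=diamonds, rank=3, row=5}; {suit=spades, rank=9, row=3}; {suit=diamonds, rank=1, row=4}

One predicate separates the groups cleanly: rank ≥ 5.
{suit=spades, rank=4, row=1} — rank = 4, hence No match.
{suit=diamonds, rank=3, row=5} — rank = 3, hence No match.
{suit=spades, rank=9, row=3} — rank = 9, hence Match.
{suit=diamonds, rank=1, row=4} — rank = 1, hence No match.

No match, No match, Match, No match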